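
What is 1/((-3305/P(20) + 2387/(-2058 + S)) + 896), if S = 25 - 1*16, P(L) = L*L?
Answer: 163920/145326971 ≈ 0.0011279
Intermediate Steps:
P(L) = L**2
S = 9 (S = 25 - 16 = 9)
1/((-3305/P(20) + 2387/(-2058 + S)) + 896) = 1/((-3305/(20**2) + 2387/(-2058 + 9)) + 896) = 1/((-3305/400 + 2387/(-2049)) + 896) = 1/((-3305*1/400 + 2387*(-1/2049)) + 896) = 1/((-661/80 - 2387/2049) + 896) = 1/(-1545349/163920 + 896) = 1/(145326971/163920) = 163920/145326971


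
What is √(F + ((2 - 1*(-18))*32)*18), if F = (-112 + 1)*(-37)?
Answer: √15627 ≈ 125.01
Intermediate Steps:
F = 4107 (F = -111*(-37) = 4107)
√(F + ((2 - 1*(-18))*32)*18) = √(4107 + ((2 - 1*(-18))*32)*18) = √(4107 + ((2 + 18)*32)*18) = √(4107 + (20*32)*18) = √(4107 + 640*18) = √(4107 + 11520) = √15627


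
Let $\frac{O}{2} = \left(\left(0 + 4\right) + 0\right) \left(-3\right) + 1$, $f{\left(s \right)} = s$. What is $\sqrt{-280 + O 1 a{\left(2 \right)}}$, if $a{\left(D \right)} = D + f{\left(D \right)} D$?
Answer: $2 i \sqrt{103} \approx 20.298 i$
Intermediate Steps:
$O = -22$ ($O = 2 \left(\left(\left(0 + 4\right) + 0\right) \left(-3\right) + 1\right) = 2 \left(\left(4 + 0\right) \left(-3\right) + 1\right) = 2 \left(4 \left(-3\right) + 1\right) = 2 \left(-12 + 1\right) = 2 \left(-11\right) = -22$)
$a{\left(D \right)} = D + D^{2}$ ($a{\left(D \right)} = D + D D = D + D^{2}$)
$\sqrt{-280 + O 1 a{\left(2 \right)}} = \sqrt{-280 + \left(-22\right) 1 \cdot 2 \left(1 + 2\right)} = \sqrt{-280 - 22 \cdot 2 \cdot 3} = \sqrt{-280 - 132} = \sqrt{-412} = 2 i \sqrt{103}$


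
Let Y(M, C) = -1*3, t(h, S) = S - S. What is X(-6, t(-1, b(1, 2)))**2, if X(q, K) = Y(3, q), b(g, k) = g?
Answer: 9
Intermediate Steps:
t(h, S) = 0
Y(M, C) = -3
X(q, K) = -3
X(-6, t(-1, b(1, 2)))**2 = (-3)**2 = 9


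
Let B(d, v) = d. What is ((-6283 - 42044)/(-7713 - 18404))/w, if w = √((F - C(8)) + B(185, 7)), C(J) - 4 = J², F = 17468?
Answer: 48327*√17585/459267445 ≈ 0.013954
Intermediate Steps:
C(J) = 4 + J²
w = √17585 (w = √((17468 - (4 + 8²)) + 185) = √((17468 - (4 + 64)) + 185) = √((17468 - 1*68) + 185) = √((17468 - 68) + 185) = √(17400 + 185) = √17585 ≈ 132.61)
((-6283 - 42044)/(-7713 - 18404))/w = ((-6283 - 42044)/(-7713 - 18404))/(√17585) = (-48327/(-26117))*(√17585/17585) = (-48327*(-1/26117))*(√17585/17585) = 48327*(√17585/17585)/26117 = 48327*√17585/459267445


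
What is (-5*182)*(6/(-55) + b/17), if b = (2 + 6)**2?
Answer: -622076/187 ≈ -3326.6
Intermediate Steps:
b = 64 (b = 8**2 = 64)
(-5*182)*(6/(-55) + b/17) = (-5*182)*(6/(-55) + 64/17) = -910*(6*(-1/55) + 64*(1/17)) = -910*(-6/55 + 64/17) = -910*3418/935 = -622076/187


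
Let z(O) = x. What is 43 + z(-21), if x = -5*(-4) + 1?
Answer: 64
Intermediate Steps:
x = 21 (x = 20 + 1 = 21)
z(O) = 21
43 + z(-21) = 43 + 21 = 64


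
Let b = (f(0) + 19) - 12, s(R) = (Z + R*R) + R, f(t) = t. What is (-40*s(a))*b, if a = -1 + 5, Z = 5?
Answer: -7000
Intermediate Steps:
a = 4
s(R) = 5 + R + R² (s(R) = (5 + R*R) + R = (5 + R²) + R = 5 + R + R²)
b = 7 (b = (0 + 19) - 12 = 19 - 12 = 7)
(-40*s(a))*b = -40*(5 + 4 + 4²)*7 = -40*(5 + 4 + 16)*7 = -40*25*7 = -1000*7 = -7000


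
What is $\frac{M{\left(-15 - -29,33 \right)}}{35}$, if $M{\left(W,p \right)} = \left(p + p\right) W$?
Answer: $\frac{132}{5} \approx 26.4$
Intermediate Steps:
$M{\left(W,p \right)} = 2 W p$ ($M{\left(W,p \right)} = 2 p W = 2 W p$)
$\frac{M{\left(-15 - -29,33 \right)}}{35} = \frac{2 \left(-15 - -29\right) 33}{35} = 2 \left(-15 + 29\right) 33 \cdot \frac{1}{35} = 2 \cdot 14 \cdot 33 \cdot \frac{1}{35} = 924 \cdot \frac{1}{35} = \frac{132}{5}$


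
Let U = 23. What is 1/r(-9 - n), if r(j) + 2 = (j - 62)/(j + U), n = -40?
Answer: -54/139 ≈ -0.38849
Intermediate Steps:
r(j) = -2 + (-62 + j)/(23 + j) (r(j) = -2 + (j - 62)/(j + 23) = -2 + (-62 + j)/(23 + j))
1/r(-9 - n) = 1/((-108 - (-9 - 1*(-40)))/(23 + (-9 - 1*(-40)))) = 1/((-108 - (-9 + 40))/(23 + (-9 + 40))) = 1/((-108 - 1*31)/(23 + 31)) = 1/((-108 - 31)/54) = 1/((1/54)*(-139)) = 1/(-139/54) = -54/139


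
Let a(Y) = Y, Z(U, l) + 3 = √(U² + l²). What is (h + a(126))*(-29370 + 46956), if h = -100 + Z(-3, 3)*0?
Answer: 457236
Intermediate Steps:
Z(U, l) = -3 + √(U² + l²)
h = -100 (h = -100 + (-3 + √((-3)² + 3²))*0 = -100 + (-3 + √(9 + 9))*0 = -100 + (-3 + √18)*0 = -100 + (-3 + 3*√2)*0 = -100 + 0 = -100)
(h + a(126))*(-29370 + 46956) = (-100 + 126)*(-29370 + 46956) = 26*17586 = 457236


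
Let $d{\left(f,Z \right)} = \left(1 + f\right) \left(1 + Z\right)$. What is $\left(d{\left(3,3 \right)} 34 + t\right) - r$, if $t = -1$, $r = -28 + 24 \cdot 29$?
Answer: $-125$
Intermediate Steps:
$d{\left(f,Z \right)} = \left(1 + Z\right) \left(1 + f\right)$
$r = 668$ ($r = -28 + 696 = 668$)
$\left(d{\left(3,3 \right)} 34 + t\right) - r = \left(\left(1 + 3 + 3 + 3 \cdot 3\right) 34 - 1\right) - 668 = \left(\left(1 + 3 + 3 + 9\right) 34 - 1\right) - 668 = \left(16 \cdot 34 - 1\right) - 668 = \left(544 - 1\right) - 668 = 543 - 668 = -125$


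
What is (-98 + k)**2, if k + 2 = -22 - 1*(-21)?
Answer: 10201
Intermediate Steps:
k = -3 (k = -2 + (-22 - 1*(-21)) = -2 + (-22 + 21) = -2 - 1 = -3)
(-98 + k)**2 = (-98 - 3)**2 = (-101)**2 = 10201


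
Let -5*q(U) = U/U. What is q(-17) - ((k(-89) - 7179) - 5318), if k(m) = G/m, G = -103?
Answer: 5560561/445 ≈ 12496.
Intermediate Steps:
k(m) = -103/m
q(U) = -⅕ (q(U) = -U/(5*U) = -⅕*1 = -⅕)
q(-17) - ((k(-89) - 7179) - 5318) = -⅕ - ((-103/(-89) - 7179) - 5318) = -⅕ - ((-103*(-1/89) - 7179) - 5318) = -⅕ - ((103/89 - 7179) - 5318) = -⅕ - (-638828/89 - 5318) = -⅕ - 1*(-1112130/89) = -⅕ + 1112130/89 = 5560561/445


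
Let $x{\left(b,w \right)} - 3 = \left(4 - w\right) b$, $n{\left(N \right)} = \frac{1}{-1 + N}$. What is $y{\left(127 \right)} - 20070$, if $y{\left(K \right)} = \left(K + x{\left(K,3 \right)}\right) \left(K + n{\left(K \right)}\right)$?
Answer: $\frac{1583951}{126} \approx 12571.0$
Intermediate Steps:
$x{\left(b,w \right)} = 3 + b \left(4 - w\right)$ ($x{\left(b,w \right)} = 3 + \left(4 - w\right) b = 3 + b \left(4 - w\right)$)
$y{\left(K \right)} = \left(3 + 2 K\right) \left(K + \frac{1}{-1 + K}\right)$ ($y{\left(K \right)} = \left(K + \left(3 + 4 K - K 3\right)\right) \left(K + \frac{1}{-1 + K}\right) = \left(K + \left(3 + 4 K - 3 K\right)\right) \left(K + \frac{1}{-1 + K}\right) = \left(K + \left(3 + K\right)\right) \left(K + \frac{1}{-1 + K}\right) = \left(3 + 2 K\right) \left(K + \frac{1}{-1 + K}\right)$)
$y{\left(127 \right)} - 20070 = \frac{3 + 127^{2} - 127 + 2 \cdot 127^{3}}{-1 + 127} - 20070 = \frac{3 + 16129 - 127 + 2 \cdot 2048383}{126} - 20070 = \frac{3 + 16129 - 127 + 4096766}{126} - 20070 = \frac{1}{126} \cdot 4112771 - 20070 = \frac{4112771}{126} - 20070 = \frac{1583951}{126}$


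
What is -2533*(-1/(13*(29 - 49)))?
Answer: -2533/260 ≈ -9.7423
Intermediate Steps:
-2533*(-1/(13*(29 - 49))) = -2533/((-13*(-20))) = -2533/260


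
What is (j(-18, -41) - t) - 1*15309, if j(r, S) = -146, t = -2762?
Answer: -12693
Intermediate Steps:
(j(-18, -41) - t) - 1*15309 = (-146 - 1*(-2762)) - 1*15309 = (-146 + 2762) - 15309 = 2616 - 15309 = -12693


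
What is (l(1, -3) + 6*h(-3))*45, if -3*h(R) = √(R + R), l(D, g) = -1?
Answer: -45 - 90*I*√6 ≈ -45.0 - 220.45*I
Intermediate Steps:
h(R) = -√2*√R/3 (h(R) = -√(R + R)/3 = -√2*√R/3)
(l(1, -3) + 6*h(-3))*45 = (-1 + 6*(-√2*√(-3)/3))*45 = (-1 + 6*(-√2*I*√3/3))*45 = (-1 + 6*(-I*√6/3))*45 = (-1 - 2*I*√6)*45 = -45 - 90*I*√6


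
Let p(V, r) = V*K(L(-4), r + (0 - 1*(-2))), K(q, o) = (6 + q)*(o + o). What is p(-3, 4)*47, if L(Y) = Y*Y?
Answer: -37224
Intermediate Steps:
L(Y) = Y**2
K(q, o) = 2*o*(6 + q) (K(q, o) = (6 + q)*(2*o) = 2*o*(6 + q))
p(V, r) = V*(88 + 44*r) (p(V, r) = V*(2*(r + (0 - 1*(-2)))*(6 + (-4)**2)) = V*(2*(r + (0 + 2))*(6 + 16)) = V*(2*(r + 2)*22) = V*(2*(2 + r)*22) = V*(88 + 44*r))
p(-3, 4)*47 = (44*(-3)*(2 + 4))*47 = (44*(-3)*6)*47 = -792*47 = -37224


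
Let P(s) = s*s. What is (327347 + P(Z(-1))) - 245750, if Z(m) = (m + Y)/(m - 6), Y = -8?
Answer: 3998334/49 ≈ 81599.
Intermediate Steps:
Z(m) = (-8 + m)/(-6 + m) (Z(m) = (m - 8)/(m - 6) = (-8 + m)/(-6 + m))
P(s) = s²
(327347 + P(Z(-1))) - 245750 = (327347 + ((-8 - 1)/(-6 - 1))²) - 245750 = (327347 + (-9/(-7))²) - 245750 = (327347 + (-⅐*(-9))²) - 245750 = (327347 + (9/7)²) - 245750 = (327347 + 81/49) - 245750 = 16040084/49 - 245750 = 3998334/49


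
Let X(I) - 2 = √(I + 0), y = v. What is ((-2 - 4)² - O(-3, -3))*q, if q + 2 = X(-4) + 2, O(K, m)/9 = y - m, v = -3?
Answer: 72 + 72*I ≈ 72.0 + 72.0*I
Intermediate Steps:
y = -3
X(I) = 2 + √I (X(I) = 2 + √(I + 0) = 2 + √I)
O(K, m) = -27 - 9*m (O(K, m) = 9*(-3 - m) = -27 - 9*m)
q = 2 + 2*I (q = -2 + ((2 + √(-4)) + 2) = -2 + ((2 + 2*I) + 2) = -2 + (4 + 2*I) = 2 + 2*I ≈ 2.0 + 2.0*I)
((-2 - 4)² - O(-3, -3))*q = ((-2 - 4)² - (-27 - 9*(-3)))*(2 + 2*I) = ((-6)² - (-27 + 27))*(2 + 2*I) = (36 - 1*0)*(2 + 2*I) = (36 + 0)*(2 + 2*I) = 36*(2 + 2*I) = 72 + 72*I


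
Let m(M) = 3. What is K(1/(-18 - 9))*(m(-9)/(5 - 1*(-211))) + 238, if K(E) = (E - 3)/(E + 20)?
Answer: 4618111/19404 ≈ 238.00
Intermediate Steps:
K(E) = (-3 + E)/(20 + E)
K(1/(-18 - 9))*(m(-9)/(5 - 1*(-211))) + 238 = ((-3 + 1/(-18 - 9))/(20 + 1/(-18 - 9)))*(3/(5 - 1*(-211))) + 238 = ((-3 + 1/(-27))/(20 + 1/(-27)))*(3/(5 + 211)) + 238 = ((-3 - 1/27)/(20 - 1/27))*(3/216) + 238 = (-82/27/(539/27))*(3*(1/216)) + 238 = ((27/539)*(-82/27))*(1/72) + 238 = -82/539*1/72 + 238 = -41/19404 + 238 = 4618111/19404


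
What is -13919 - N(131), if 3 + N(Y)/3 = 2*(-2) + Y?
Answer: -14291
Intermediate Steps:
N(Y) = -21 + 3*Y (N(Y) = -9 + 3*(2*(-2) + Y) = -9 + 3*(-4 + Y) = -9 + (-12 + 3*Y) = -21 + 3*Y)
-13919 - N(131) = -13919 - (-21 + 3*131) = -13919 - (-21 + 393) = -13919 - 1*372 = -13919 - 372 = -14291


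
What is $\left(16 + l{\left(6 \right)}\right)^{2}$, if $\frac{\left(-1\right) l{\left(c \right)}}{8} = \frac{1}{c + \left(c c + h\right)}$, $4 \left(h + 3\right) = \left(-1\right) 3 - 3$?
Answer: $\frac{1401856}{5625} \approx 249.22$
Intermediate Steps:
$h = - \frac{9}{2}$ ($h = -3 + \frac{\left(-1\right) 3 - 3}{4} = -3 + \frac{-3 - 3}{4} = -3 + \frac{1}{4} \left(-6\right) = -3 - \frac{3}{2} = - \frac{9}{2} \approx -4.5$)
$l{\left(c \right)} = - \frac{8}{- \frac{9}{2} + c + c^{2}}$ ($l{\left(c \right)} = - \frac{8}{c + \left(c c - \frac{9}{2}\right)} = - \frac{8}{c + \left(c^{2} - \frac{9}{2}\right)} = - \frac{8}{c + \left(- \frac{9}{2} + c^{2}\right)} = - \frac{8}{- \frac{9}{2} + c + c^{2}}$)
$\left(16 + l{\left(6 \right)}\right)^{2} = \left(16 - \frac{16}{-9 + 2 \cdot 6 + 2 \cdot 6^{2}}\right)^{2} = \left(16 - \frac{16}{-9 + 12 + 2 \cdot 36}\right)^{2} = \left(16 - \frac{16}{-9 + 12 + 72}\right)^{2} = \left(16 - \frac{16}{75}\right)^{2} = \left(\frac{1184}{75}\right)^{2} = \frac{1401856}{5625}$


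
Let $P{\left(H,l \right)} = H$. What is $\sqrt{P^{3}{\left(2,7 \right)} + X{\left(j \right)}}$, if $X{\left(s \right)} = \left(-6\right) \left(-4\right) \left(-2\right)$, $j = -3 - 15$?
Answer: $2 i \sqrt{10} \approx 6.3246 i$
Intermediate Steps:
$j = -18$ ($j = -3 - 15 = -18$)
$X{\left(s \right)} = -48$ ($X{\left(s \right)} = 24 \left(-2\right) = -48$)
$\sqrt{P^{3}{\left(2,7 \right)} + X{\left(j \right)}} = \sqrt{2^{3} - 48} = \sqrt{8 - 48} = \sqrt{-40} = 2 i \sqrt{10}$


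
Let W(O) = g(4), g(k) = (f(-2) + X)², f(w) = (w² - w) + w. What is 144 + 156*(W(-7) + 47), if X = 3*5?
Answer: 63792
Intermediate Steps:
f(w) = w²
X = 15
g(k) = 361 (g(k) = ((-2)² + 15)² = (4 + 15)² = 19² = 361)
W(O) = 361
144 + 156*(W(-7) + 47) = 144 + 156*(361 + 47) = 144 + 156*408 = 144 + 63648 = 63792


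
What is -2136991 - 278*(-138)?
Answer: -2098627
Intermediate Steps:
-2136991 - 278*(-138) = -2136991 - 1*(-38364) = -2136991 + 38364 = -2098627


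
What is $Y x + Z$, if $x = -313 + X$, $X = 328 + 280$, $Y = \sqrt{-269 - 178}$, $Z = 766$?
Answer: $766 + 295 i \sqrt{447} \approx 766.0 + 6237.0 i$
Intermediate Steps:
$Y = i \sqrt{447}$ ($Y = \sqrt{-447} = i \sqrt{447} \approx 21.142 i$)
$X = 608$
$x = 295$ ($x = -313 + 608 = 295$)
$Y x + Z = i \sqrt{447} \cdot 295 + 766 = 295 i \sqrt{447} + 766 = 766 + 295 i \sqrt{447}$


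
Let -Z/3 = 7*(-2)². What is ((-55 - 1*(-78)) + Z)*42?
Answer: -2562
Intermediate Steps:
Z = -84 (Z = -21*(-2)² = -21*4 = -3*28 = -84)
((-55 - 1*(-78)) + Z)*42 = ((-55 - 1*(-78)) - 84)*42 = ((-55 + 78) - 84)*42 = (23 - 84)*42 = -61*42 = -2562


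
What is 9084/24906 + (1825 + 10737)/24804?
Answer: 44849059/51480702 ≈ 0.87118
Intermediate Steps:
9084/24906 + (1825 + 10737)/24804 = 9084*(1/24906) + 12562*(1/24804) = 1514/4151 + 6281/12402 = 44849059/51480702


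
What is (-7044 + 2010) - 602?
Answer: -5636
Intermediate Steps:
(-7044 + 2010) - 602 = -5034 - 602 = -5636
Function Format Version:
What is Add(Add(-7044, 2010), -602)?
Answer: -5636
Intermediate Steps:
Add(Add(-7044, 2010), -602) = Add(-5034, -602) = -5636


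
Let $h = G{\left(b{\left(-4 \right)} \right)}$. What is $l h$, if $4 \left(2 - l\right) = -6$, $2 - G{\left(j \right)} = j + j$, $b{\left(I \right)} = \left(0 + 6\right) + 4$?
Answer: $-63$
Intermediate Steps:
$b{\left(I \right)} = 10$ ($b{\left(I \right)} = 6 + 4 = 10$)
$G{\left(j \right)} = 2 - 2 j$ ($G{\left(j \right)} = 2 - \left(j + j\right) = 2 - 2 j$)
$h = -18$ ($h = 2 - 20 = -18$)
$l = \frac{7}{2}$ ($l = 2 - - \frac{3}{2} = 2 + \frac{3}{2} = \frac{7}{2} \approx 3.5$)
$l h = \frac{7}{2} \left(-18\right) = -63$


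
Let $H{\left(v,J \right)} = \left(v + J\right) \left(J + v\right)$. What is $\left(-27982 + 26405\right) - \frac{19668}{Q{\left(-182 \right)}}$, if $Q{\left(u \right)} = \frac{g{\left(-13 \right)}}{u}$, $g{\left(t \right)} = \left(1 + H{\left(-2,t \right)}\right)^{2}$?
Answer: $- \frac{19241819}{12769} \approx -1506.9$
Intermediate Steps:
$H{\left(v,J \right)} = \left(J + v\right)^{2}$ ($H{\left(v,J \right)} = \left(J + v\right) \left(J + v\right) = \left(J + v\right)^{2}$)
$g{\left(t \right)} = \left(1 + \left(-2 + t\right)^{2}\right)^{2}$ ($g{\left(t \right)} = \left(1 + \left(t - 2\right)^{2}\right)^{2} = \left(1 + \left(-2 + t\right)^{2}\right)^{2}$)
$Q{\left(u \right)} = \frac{51076}{u}$ ($Q{\left(u \right)} = \frac{\left(1 + \left(-2 - 13\right)^{2}\right)^{2}}{u} = \frac{\left(1 + \left(-15\right)^{2}\right)^{2}}{u} = \frac{\left(1 + 225\right)^{2}}{u} = \frac{226^{2}}{u} = \frac{51076}{u}$)
$\left(-27982 + 26405\right) - \frac{19668}{Q{\left(-182 \right)}} = \left(-27982 + 26405\right) - \frac{19668}{51076 \frac{1}{-182}} = -1577 - \frac{19668}{51076 \left(- \frac{1}{182}\right)} = -1577 - \frac{19668}{- \frac{25538}{91}} = -1577 - - \frac{894894}{12769} = -1577 + \frac{894894}{12769} = - \frac{19241819}{12769}$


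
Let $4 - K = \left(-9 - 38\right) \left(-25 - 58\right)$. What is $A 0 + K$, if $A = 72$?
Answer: $-3897$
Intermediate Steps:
$K = -3897$ ($K = 4 - \left(-9 - 38\right) \left(-25 - 58\right) = 4 - \left(-47\right) \left(-83\right) = 4 - 3901 = -3897$)
$A 0 + K = 72 \cdot 0 - 3897 = 0 - 3897 = -3897$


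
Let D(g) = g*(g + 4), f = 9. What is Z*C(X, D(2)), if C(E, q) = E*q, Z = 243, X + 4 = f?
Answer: 14580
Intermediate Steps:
X = 5 (X = -4 + 9 = 5)
D(g) = g*(4 + g)
Z*C(X, D(2)) = 243*(5*(2*(4 + 2))) = 243*(5*(2*6)) = 243*(5*12) = 243*60 = 14580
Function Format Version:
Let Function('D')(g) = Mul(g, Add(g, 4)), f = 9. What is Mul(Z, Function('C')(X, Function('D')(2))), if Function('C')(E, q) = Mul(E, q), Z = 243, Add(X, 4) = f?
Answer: 14580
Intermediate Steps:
X = 5 (X = Add(-4, 9) = 5)
Function('D')(g) = Mul(g, Add(4, g))
Mul(Z, Function('C')(X, Function('D')(2))) = Mul(243, Mul(5, Mul(2, Add(4, 2)))) = Mul(243, Mul(5, Mul(2, 6))) = Mul(243, Mul(5, 12)) = Mul(243, 60) = 14580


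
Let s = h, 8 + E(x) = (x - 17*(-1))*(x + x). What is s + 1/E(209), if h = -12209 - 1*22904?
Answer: -3316773979/94460 ≈ -35113.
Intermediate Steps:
E(x) = -8 + 2*x*(17 + x) (E(x) = -8 + (x - 17*(-1))*(x + x) = -8 + (x + 17)*(2*x) = -8 + (17 + x)*(2*x) = -8 + 2*x*(17 + x))
h = -35113 (h = -12209 - 22904 = -35113)
s = -35113
s + 1/E(209) = -35113 + 1/(-8 + 2*209² + 34*209) = -35113 + 1/(-8 + 2*43681 + 7106) = -35113 + 1/(-8 + 87362 + 7106) = -35113 + 1/94460 = -3316773979/94460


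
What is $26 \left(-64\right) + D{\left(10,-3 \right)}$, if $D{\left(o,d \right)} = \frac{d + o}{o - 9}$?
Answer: $-1657$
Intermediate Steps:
$D{\left(o,d \right)} = \frac{d + o}{-9 + o}$
$26 \left(-64\right) + D{\left(10,-3 \right)} = 26 \left(-64\right) + \frac{-3 + 10}{-9 + 10} = -1664 + 1^{-1} \cdot 7 = -1664 + 1 \cdot 7 = -1664 + 7 = -1657$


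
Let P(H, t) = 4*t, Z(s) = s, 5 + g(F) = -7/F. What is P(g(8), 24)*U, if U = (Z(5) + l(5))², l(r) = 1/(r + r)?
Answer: 62424/25 ≈ 2497.0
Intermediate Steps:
g(F) = -5 - 7/F
l(r) = 1/(2*r)
U = 2601/100 (U = (5 + (½)/5)² = (5 + (½)*(⅕))² = (5 + ⅒)² = (51/10)² = 2601/100 ≈ 26.010)
P(g(8), 24)*U = (4*24)*(2601/100) = 96*(2601/100) = 62424/25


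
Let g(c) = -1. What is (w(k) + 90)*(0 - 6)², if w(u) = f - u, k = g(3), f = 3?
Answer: 3384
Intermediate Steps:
k = -1
w(u) = 3 - u
(w(k) + 90)*(0 - 6)² = ((3 - 1*(-1)) + 90)*(0 - 6)² = ((3 + 1) + 90)*(-6)² = (4 + 90)*36 = 94*36 = 3384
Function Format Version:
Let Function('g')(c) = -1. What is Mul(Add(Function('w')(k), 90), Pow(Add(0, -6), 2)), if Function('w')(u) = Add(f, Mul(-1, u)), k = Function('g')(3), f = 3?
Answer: 3384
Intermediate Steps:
k = -1
Function('w')(u) = Add(3, Mul(-1, u))
Mul(Add(Function('w')(k), 90), Pow(Add(0, -6), 2)) = Mul(Add(Add(3, Mul(-1, -1)), 90), Pow(Add(0, -6), 2)) = Mul(Add(Add(3, 1), 90), Pow(-6, 2)) = Mul(Add(4, 90), 36) = Mul(94, 36) = 3384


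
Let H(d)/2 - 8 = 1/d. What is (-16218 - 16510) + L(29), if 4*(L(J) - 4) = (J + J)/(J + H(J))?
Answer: -85539695/2614 ≈ -32724.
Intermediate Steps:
H(d) = 16 + 2/d
L(J) = 4 + J/(2*(16 + J + 2/J)) (L(J) = 4 + ((J + J)/(J + (16 + 2/J)))/4 = 4 + ((2*J)/(16 + J + 2/J))/4 = 4 + (2*J/(16 + J + 2/J))/4 = 4 + J/(2*(16 + J + 2/J)))
(-16218 - 16510) + L(29) = (-16218 - 16510) + (16 + 9*29² + 128*29)/(2*(2 + 29² + 16*29)) = -32728 + (16 + 9*841 + 3712)/(2*(2 + 841 + 464)) = -32728 + (½)*(16 + 7569 + 3712)/1307 = -32728 + (½)*(1/1307)*11297 = -32728 + 11297/2614 = -85539695/2614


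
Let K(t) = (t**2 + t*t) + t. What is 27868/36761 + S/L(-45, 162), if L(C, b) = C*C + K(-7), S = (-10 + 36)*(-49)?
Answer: 6067587/38893138 ≈ 0.15601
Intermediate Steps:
K(t) = t + 2*t**2 (K(t) = (t**2 + t**2) + t = 2*t**2 + t = t + 2*t**2)
S = -1274 (S = 26*(-49) = -1274)
L(C, b) = 91 + C**2 (L(C, b) = C*C - 7*(1 + 2*(-7)) = C**2 - 7*(1 - 14) = C**2 - 7*(-13) = C**2 + 91 = 91 + C**2)
27868/36761 + S/L(-45, 162) = 27868/36761 - 1274/(91 + (-45)**2) = 27868*(1/36761) - 1274/(91 + 2025) = 27868/36761 - 1274/2116 = 27868/36761 - 1274*1/2116 = 27868/36761 - 637/1058 = 6067587/38893138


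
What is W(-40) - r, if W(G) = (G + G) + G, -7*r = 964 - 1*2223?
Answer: -2099/7 ≈ -299.86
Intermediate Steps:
r = 1259/7 (r = -(964 - 1*2223)/7 = -(964 - 2223)/7 = -⅐*(-1259) = 1259/7 ≈ 179.86)
W(G) = 3*G (W(G) = 2*G + G = 3*G)
W(-40) - r = 3*(-40) - 1*1259/7 = -120 - 1259/7 = -2099/7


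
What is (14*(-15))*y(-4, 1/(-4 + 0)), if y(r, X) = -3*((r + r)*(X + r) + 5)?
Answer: 24570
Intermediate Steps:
y(r, X) = -15 - 6*r*(X + r) (y(r, X) = -3*((2*r)*(X + r) + 5) = -3*(2*r*(X + r) + 5) = -3*(5 + 2*r*(X + r)) = -15 - 6*r*(X + r))
(14*(-15))*y(-4, 1/(-4 + 0)) = (14*(-15))*(-15 - 6*(-4)² - 6*(-4)/(-4 + 0)) = -210*(-15 - 6*16 - 6*(-4)/(-4)) = -210*(-15 - 96 - 6*(-¼)*(-4)) = -210*(-15 - 96 - 6) = -210*(-117) = 24570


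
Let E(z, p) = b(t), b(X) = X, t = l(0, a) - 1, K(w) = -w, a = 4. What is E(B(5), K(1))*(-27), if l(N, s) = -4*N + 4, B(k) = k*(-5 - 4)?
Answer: -81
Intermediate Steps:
B(k) = -9*k (B(k) = k*(-9) = -9*k)
l(N, s) = 4 - 4*N
t = 3 (t = (4 - 4*0) - 1 = (4 + 0) - 1 = 4 - 1 = 3)
E(z, p) = 3
E(B(5), K(1))*(-27) = 3*(-27) = -81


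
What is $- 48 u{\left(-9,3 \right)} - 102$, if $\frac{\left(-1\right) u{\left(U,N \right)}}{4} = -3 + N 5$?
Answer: $2202$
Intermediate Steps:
$u{\left(U,N \right)} = 12 - 20 N$ ($u{\left(U,N \right)} = - 4 \left(-3 + N 5\right) = - 4 \left(-3 + 5 N\right) = 12 - 20 N$)
$- 48 u{\left(-9,3 \right)} - 102 = - 48 \left(12 - 60\right) - 102 = \left(-48\right) \left(-48\right) - 102 = 2304 - 102 = 2202$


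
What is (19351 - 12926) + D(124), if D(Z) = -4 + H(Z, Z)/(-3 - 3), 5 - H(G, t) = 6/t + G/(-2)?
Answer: 2384461/372 ≈ 6409.8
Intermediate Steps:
H(G, t) = 5 + G/2 - 6/t (H(G, t) = 5 - (6/t + G/(-2)) = 5 - (6/t + G*(-½)) = 5 - (6/t - G/2) = 5 + (G/2 - 6/t) = 5 + G/2 - 6/t)
D(Z) = -29/6 + 1/Z - Z/12 (D(Z) = -4 + (5 + Z/2 - 6/Z)/(-3 - 3) = -4 + (5 + Z/2 - 6/Z)/(-6) = -4 + (5 + Z/2 - 6/Z)*(-⅙) = -4 + (-⅚ + 1/Z - Z/12) = -29/6 + 1/Z - Z/12)
(19351 - 12926) + D(124) = (19351 - 12926) + (-29/6 + 1/124 - 1/12*124) = 6425 + (-29/6 + 1/124 - 31/3) = 6425 - 5639/372 = 2384461/372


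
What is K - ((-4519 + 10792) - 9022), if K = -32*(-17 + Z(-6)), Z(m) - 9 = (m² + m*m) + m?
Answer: 893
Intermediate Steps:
Z(m) = 9 + m + 2*m² (Z(m) = 9 + ((m² + m*m) + m) = 9 + ((m² + m²) + m) = 9 + (2*m² + m) = 9 + (m + 2*m²) = 9 + m + 2*m²)
K = -1856 (K = -32*(-17 + (9 - 6 + 2*(-6)²)) = -32*(-17 + (9 - 6 + 2*36)) = -32*(-17 + (9 - 6 + 72)) = -32*(-17 + 75) = -32*58 = -1856)
K - ((-4519 + 10792) - 9022) = -1856 - ((-4519 + 10792) - 9022) = -1856 - (6273 - 9022) = -1856 - 1*(-2749) = -1856 + 2749 = 893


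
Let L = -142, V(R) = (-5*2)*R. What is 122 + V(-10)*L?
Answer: -14078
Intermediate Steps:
V(R) = -10*R
122 + V(-10)*L = 122 - 10*(-10)*(-142) = 122 + 100*(-142) = 122 - 14200 = -14078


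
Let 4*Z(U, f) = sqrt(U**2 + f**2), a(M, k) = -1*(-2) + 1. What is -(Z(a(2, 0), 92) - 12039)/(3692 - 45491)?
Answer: -4013/13933 + sqrt(8473)/167196 ≈ -0.28747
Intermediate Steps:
a(M, k) = 3 (a(M, k) = 2 + 1 = 3)
Z(U, f) = sqrt(U**2 + f**2)/4
-(Z(a(2, 0), 92) - 12039)/(3692 - 45491) = -(sqrt(3**2 + 92**2)/4 - 12039)/(3692 - 45491) = -(sqrt(9 + 8464)/4 - 12039)/(-41799) = -(sqrt(8473)/4 - 12039)*(-1)/41799 = -(-12039 + sqrt(8473)/4)*(-1)/41799 = -(4013/13933 - sqrt(8473)/167196) = -4013/13933 + sqrt(8473)/167196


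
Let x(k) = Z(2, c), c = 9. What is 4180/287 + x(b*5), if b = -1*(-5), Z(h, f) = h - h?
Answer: 4180/287 ≈ 14.564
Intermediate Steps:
Z(h, f) = 0
b = 5
x(k) = 0
4180/287 + x(b*5) = 4180/287 + 0 = 4180/287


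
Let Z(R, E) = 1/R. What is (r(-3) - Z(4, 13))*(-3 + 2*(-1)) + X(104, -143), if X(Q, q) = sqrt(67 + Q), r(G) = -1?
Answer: 25/4 + 3*sqrt(19) ≈ 19.327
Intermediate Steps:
(r(-3) - Z(4, 13))*(-3 + 2*(-1)) + X(104, -143) = (-1 - 1/4)*(-3 + 2*(-1)) + sqrt(67 + 104) = (-1 - 1*1/4)*(-3 - 2) + sqrt(171) = (-1 - 1/4)*(-5) + 3*sqrt(19) = -5/4*(-5) + 3*sqrt(19) = 25/4 + 3*sqrt(19)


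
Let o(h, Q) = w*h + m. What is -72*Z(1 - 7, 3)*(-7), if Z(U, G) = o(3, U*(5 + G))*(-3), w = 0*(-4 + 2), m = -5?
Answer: 7560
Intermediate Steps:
w = 0 (w = 0*(-2) = 0)
o(h, Q) = -5 (o(h, Q) = 0*h - 5 = 0 - 5 = -5)
Z(U, G) = 15 (Z(U, G) = -5*(-3) = 15)
-72*Z(1 - 7, 3)*(-7) = -72*15*(-7) = -1080*(-7) = 7560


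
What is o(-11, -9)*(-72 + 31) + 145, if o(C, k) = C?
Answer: 596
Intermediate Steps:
o(-11, -9)*(-72 + 31) + 145 = -11*(-72 + 31) + 145 = -11*(-41) + 145 = 451 + 145 = 596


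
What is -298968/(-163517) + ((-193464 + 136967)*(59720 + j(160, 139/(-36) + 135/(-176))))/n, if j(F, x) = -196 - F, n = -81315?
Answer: 60937999959484/1477376095 ≈ 41247.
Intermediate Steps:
-298968/(-163517) + ((-193464 + 136967)*(59720 + j(160, 139/(-36) + 135/(-176))))/n = -298968/(-163517) + ((-193464 + 136967)*(59720 + (-196 - 1*160)))/(-81315) = -298968*(-1/163517) - 56497*(59720 + (-196 - 160))*(-1/81315) = 298968/163517 - 56497*(59720 - 356)*(-1/81315) = 298968/163517 - 56497*59364*(-1/81315) = 298968/163517 - 3353887908*(-1/81315) = 298968/163517 + 372654212/9035 = 60937999959484/1477376095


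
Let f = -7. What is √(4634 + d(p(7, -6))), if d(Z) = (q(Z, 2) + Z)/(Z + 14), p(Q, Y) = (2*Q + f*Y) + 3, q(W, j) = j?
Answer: √24699039/73 ≈ 68.080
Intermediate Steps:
p(Q, Y) = 3 - 7*Y + 2*Q (p(Q, Y) = (2*Q - 7*Y) + 3 = (-7*Y + 2*Q) + 3 = 3 - 7*Y + 2*Q)
d(Z) = (2 + Z)/(14 + Z) (d(Z) = (2 + Z)/(Z + 14) = (2 + Z)/(14 + Z))
√(4634 + d(p(7, -6))) = √(4634 + (2 + (3 - 7*(-6) + 2*7))/(14 + (3 - 7*(-6) + 2*7))) = √(4634 + (2 + (3 + 42 + 14))/(14 + (3 + 42 + 14))) = √(4634 + (2 + 59)/(14 + 59)) = √(4634 + 61/73) = √(338343/73) = √24699039/73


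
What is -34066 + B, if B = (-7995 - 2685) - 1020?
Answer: -45766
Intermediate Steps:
B = -11700 (B = -10680 - 1020 = -11700)
-34066 + B = -34066 - 11700 = -45766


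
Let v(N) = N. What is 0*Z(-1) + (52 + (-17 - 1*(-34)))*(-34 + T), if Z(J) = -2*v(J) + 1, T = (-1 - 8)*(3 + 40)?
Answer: -29049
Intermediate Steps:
T = -387 (T = -9*43 = -387)
Z(J) = 1 - 2*J (Z(J) = -2*J + 1 = 1 - 2*J)
0*Z(-1) + (52 + (-17 - 1*(-34)))*(-34 + T) = 0*(1 - 2*(-1)) + (52 + (-17 - 1*(-34)))*(-34 - 387) = 0*(1 + 2) + (52 + (-17 + 34))*(-421) = 0*3 + (52 + 17)*(-421) = 0 + 69*(-421) = 0 - 29049 = -29049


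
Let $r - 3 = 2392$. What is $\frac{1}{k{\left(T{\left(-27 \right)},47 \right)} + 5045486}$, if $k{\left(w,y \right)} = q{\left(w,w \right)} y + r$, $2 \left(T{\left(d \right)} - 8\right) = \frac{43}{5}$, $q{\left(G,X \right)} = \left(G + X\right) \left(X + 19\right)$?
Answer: $\frac{50}{254203503} \approx 1.9669 \cdot 10^{-7}$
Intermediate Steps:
$q{\left(G,X \right)} = \left(19 + X\right) \left(G + X\right)$ ($q{\left(G,X \right)} = \left(G + X\right) \left(19 + X\right) = \left(19 + X\right) \left(G + X\right)$)
$r = 2395$ ($r = 3 + 2392 = 2395$)
$T{\left(d \right)} = \frac{123}{10}$ ($T{\left(d \right)} = 8 + \frac{43 \cdot \frac{1}{5}}{2} = 8 + \frac{1}{2} \cdot \frac{43}{5} = 8 + \frac{43}{10} = \frac{123}{10}$)
$k{\left(w,y \right)} = 2395 + y \left(2 w^{2} + 38 w\right)$ ($k{\left(w,y \right)} = \left(w^{2} + 19 w + 19 w + w w\right) y + 2395 = \left(w^{2} + 19 w + 19 w + w^{2}\right) y + 2395 = \left(2 w^{2} + 38 w\right) y + 2395 = y \left(2 w^{2} + 38 w\right) + 2395 = 2395 + y \left(2 w^{2} + 38 w\right)$)
$\frac{1}{k{\left(T{\left(-27 \right)},47 \right)} + 5045486} = \frac{1}{\left(2395 + 2 \cdot \frac{123}{10} \cdot 47 \left(19 + \frac{123}{10}\right)\right) + 5045486} = \frac{1}{\left(2395 + 2 \cdot \frac{123}{10} \cdot 47 \cdot \frac{313}{10}\right) + 5045486} = \frac{1}{\left(2395 + \frac{1809453}{50}\right) + 5045486} = \frac{1}{\frac{1929203}{50} + 5045486} = \frac{1}{\frac{254203503}{50}} = \frac{50}{254203503}$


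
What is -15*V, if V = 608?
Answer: -9120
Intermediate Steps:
-15*V = -15*608 = -9120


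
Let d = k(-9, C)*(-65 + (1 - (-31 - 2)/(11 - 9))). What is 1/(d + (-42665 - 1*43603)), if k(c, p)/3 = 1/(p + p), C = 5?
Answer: -4/345129 ≈ -1.1590e-5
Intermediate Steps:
k(c, p) = 3/(2*p) (k(c, p) = 3/(p + p) = 3/((2*p)) = 3*(1/(2*p)) = 3/(2*p))
d = -57/4 (d = ((3/2)/5)*(-65 + (1 - (-31 - 2)/(11 - 9))) = ((3/2)*(⅕))*(-65 + (1 - (-33)/2)) = 3*(-65 + (1 - (-33)/2))/10 = 3*(-65 + (1 - 1*(-33/2)))/10 = 3*(-65 + (1 + 33/2))/10 = 3*(-65 + 35/2)/10 = (3/10)*(-95/2) = -57/4 ≈ -14.250)
1/(d + (-42665 - 1*43603)) = 1/(-57/4 + (-42665 - 1*43603)) = 1/(-57/4 + (-42665 - 43603)) = 1/(-57/4 - 86268) = 1/(-345129/4) = -4/345129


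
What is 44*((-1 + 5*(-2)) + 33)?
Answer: 968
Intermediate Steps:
44*((-1 + 5*(-2)) + 33) = 44*((-1 - 10) + 33) = 44*(-11 + 33) = 44*22 = 968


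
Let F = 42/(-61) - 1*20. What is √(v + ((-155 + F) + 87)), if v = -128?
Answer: I*√806298/61 ≈ 14.72*I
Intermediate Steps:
F = -1262/61 (F = 42*(-1/61) - 20 = -42/61 - 20 = -1262/61 ≈ -20.689)
√(v + ((-155 + F) + 87)) = √(-128 + ((-155 - 1262/61) + 87)) = √(-128 + (-10717/61 + 87)) = √(-128 - 5410/61) = √(-13218/61) = I*√806298/61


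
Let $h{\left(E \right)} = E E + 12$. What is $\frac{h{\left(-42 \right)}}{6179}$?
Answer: $\frac{48}{167} \approx 0.28743$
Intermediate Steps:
$h{\left(E \right)} = 12 + E^{2}$ ($h{\left(E \right)} = E^{2} + 12 = 12 + E^{2}$)
$\frac{h{\left(-42 \right)}}{6179} = \frac{12 + \left(-42\right)^{2}}{6179} = \left(12 + 1764\right) \frac{1}{6179} = 1776 \cdot \frac{1}{6179} = \frac{48}{167}$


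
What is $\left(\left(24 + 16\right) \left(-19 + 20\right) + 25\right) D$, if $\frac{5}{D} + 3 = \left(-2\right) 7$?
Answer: $- \frac{325}{17} \approx -19.118$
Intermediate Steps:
$D = - \frac{5}{17}$ ($D = \frac{5}{-3 - 14} = \frac{5}{-17} = 5 \left(- \frac{1}{17}\right) = - \frac{5}{17} \approx -0.29412$)
$\left(\left(24 + 16\right) \left(-19 + 20\right) + 25\right) D = \left(\left(24 + 16\right) \left(-19 + 20\right) + 25\right) \left(- \frac{5}{17}\right) = \left(40 \cdot 1 + 25\right) \left(- \frac{5}{17}\right) = \left(40 + 25\right) \left(- \frac{5}{17}\right) = 65 \left(- \frac{5}{17}\right) = - \frac{325}{17}$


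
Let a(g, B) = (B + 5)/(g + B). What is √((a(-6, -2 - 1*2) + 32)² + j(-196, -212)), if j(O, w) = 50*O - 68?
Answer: I*√885039/10 ≈ 94.077*I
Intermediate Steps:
j(O, w) = -68 + 50*O
a(g, B) = (5 + B)/(B + g)
√((a(-6, -2 - 1*2) + 32)² + j(-196, -212)) = √(((5 + (-2 - 1*2))/((-2 - 1*2) - 6) + 32)² + (-68 + 50*(-196))) = √(((5 + (-2 - 2))/((-2 - 2) - 6) + 32)² + (-68 - 9800)) = √(((5 - 4)/(-4 - 6) + 32)² - 9868) = √((1/(-10) + 32)² - 9868) = √((-⅒*1 + 32)² - 9868) = √((-⅒ + 32)² - 9868) = √((319/10)² - 9868) = √(101761/100 - 9868) = √(-885039/100) = I*√885039/10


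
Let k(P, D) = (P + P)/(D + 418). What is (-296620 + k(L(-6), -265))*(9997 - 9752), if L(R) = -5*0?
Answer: -72671900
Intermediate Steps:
L(R) = 0
k(P, D) = 2*P/(418 + D) (k(P, D) = (2*P)/(418 + D) = 2*P/(418 + D))
(-296620 + k(L(-6), -265))*(9997 - 9752) = (-296620 + 2*0/(418 - 265))*(9997 - 9752) = (-296620 + 2*0/153)*245 = (-296620 + 2*0*(1/153))*245 = (-296620 + 0)*245 = -296620*245 = -72671900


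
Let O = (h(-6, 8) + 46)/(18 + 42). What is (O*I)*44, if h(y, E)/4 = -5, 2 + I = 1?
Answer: -286/15 ≈ -19.067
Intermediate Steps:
I = -1 (I = -2 + 1 = -1)
h(y, E) = -20 (h(y, E) = 4*(-5) = -20)
O = 13/30 (O = (-20 + 46)/(18 + 42) = 26/60 = 26*(1/60) = 13/30 ≈ 0.43333)
(O*I)*44 = ((13/30)*(-1))*44 = -13/30*44 = -286/15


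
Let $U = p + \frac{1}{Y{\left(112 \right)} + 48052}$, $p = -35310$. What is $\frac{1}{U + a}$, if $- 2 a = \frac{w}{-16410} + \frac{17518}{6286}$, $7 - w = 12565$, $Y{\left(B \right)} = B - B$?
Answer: $- \frac{413060037460}{14585883527940759} \approx -2.8319 \cdot 10^{-5}$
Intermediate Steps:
$Y{\left(B \right)} = 0$
$w = -12558$ ($w = 7 - 12565 = -12558$)
$U = - \frac{1696716119}{48052}$ ($U = -35310 + \frac{1}{0 + 48052} = -35310 + \frac{1}{48052} = - \frac{1696716119}{48052} \approx -35310.0$)
$a = - \frac{15267082}{8596105}$ ($a = - \frac{- \frac{12558}{-16410} + \frac{17518}{6286}}{2} = - \frac{\left(-12558\right) \left(- \frac{1}{16410}\right) + 17518 \cdot \frac{1}{6286}}{2} = - \frac{\frac{2093}{2735} + \frac{8759}{3143}}{2} = \left(- \frac{1}{2}\right) \frac{30534164}{8596105} = - \frac{15267082}{8596105} \approx -1.776$)
$\frac{1}{U + a} = \frac{1}{- \frac{1696716119}{48052} - \frac{15267082}{8596105}} = \frac{1}{- \frac{14585883527940759}{413060037460}} = - \frac{413060037460}{14585883527940759}$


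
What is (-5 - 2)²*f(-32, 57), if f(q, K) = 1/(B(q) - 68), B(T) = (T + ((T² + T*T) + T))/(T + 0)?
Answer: -49/130 ≈ -0.37692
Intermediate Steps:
B(T) = (2*T + 2*T²)/T (B(T) = (T + ((T² + T²) + T))/T = (T + (2*T² + T))/T = (T + (T + 2*T²))/T = (2*T + 2*T²)/T)
f(q, K) = 1/(-66 + 2*q) (f(q, K) = 1/((2 + 2*q) - 68) = 1/(-66 + 2*q))
(-5 - 2)²*f(-32, 57) = (-5 - 2)²*(1/(2*(-33 - 32))) = (-7)²*((½)/(-65)) = 49*((½)*(-1/65)) = 49*(-1/130) = -49/130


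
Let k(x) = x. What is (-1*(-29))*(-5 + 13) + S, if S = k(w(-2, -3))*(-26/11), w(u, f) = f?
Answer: 2630/11 ≈ 239.09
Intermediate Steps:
S = 78/11 (S = -(-78)/11 = -3*(-26/11) = 78/11 ≈ 7.0909)
(-1*(-29))*(-5 + 13) + S = (-1*(-29))*(-5 + 13) + 78/11 = 29*8 + 78/11 = 232 + 78/11 = 2630/11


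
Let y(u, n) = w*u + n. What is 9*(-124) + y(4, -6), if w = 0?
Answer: -1122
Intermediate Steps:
y(u, n) = n (y(u, n) = 0*u + n = 0 + n = n)
9*(-124) + y(4, -6) = 9*(-124) - 6 = -1116 - 6 = -1122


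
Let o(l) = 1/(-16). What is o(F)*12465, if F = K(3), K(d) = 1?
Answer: -12465/16 ≈ -779.06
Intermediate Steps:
F = 1
o(l) = -1/16
o(F)*12465 = -1/16*12465 = -12465/16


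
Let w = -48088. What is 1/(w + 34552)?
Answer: -1/13536 ≈ -7.3877e-5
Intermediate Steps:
1/(w + 34552) = 1/(-48088 + 34552) = 1/(-13536) = -1/13536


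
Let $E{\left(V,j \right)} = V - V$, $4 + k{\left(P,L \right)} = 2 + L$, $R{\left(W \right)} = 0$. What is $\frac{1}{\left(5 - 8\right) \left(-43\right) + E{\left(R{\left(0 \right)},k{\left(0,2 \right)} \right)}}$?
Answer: $\frac{1}{129} \approx 0.0077519$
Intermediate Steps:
$k{\left(P,L \right)} = -2 + L$ ($k{\left(P,L \right)} = -4 + \left(2 + L\right) = -2 + L$)
$E{\left(V,j \right)} = 0$
$\frac{1}{\left(5 - 8\right) \left(-43\right) + E{\left(R{\left(0 \right)},k{\left(0,2 \right)} \right)}} = \frac{1}{\left(5 - 8\right) \left(-43\right) + 0} = \frac{1}{\left(-3\right) \left(-43\right) + 0} = \frac{1}{129 + 0} = \frac{1}{129}$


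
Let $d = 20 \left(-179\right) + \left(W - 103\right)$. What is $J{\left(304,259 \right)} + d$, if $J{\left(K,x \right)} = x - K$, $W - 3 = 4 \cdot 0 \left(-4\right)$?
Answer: $-3725$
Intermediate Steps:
$W = 3$ ($W = 3 + 4 \cdot 0 \left(-4\right) = 3 + 0 \left(-4\right) = 3 + 0 = 3$)
$d = -3680$ ($d = 20 \left(-179\right) + \left(3 - 103\right) = -3580 - 100 = -3680$)
$J{\left(304,259 \right)} + d = \left(259 - 304\right) - 3680 = -45 - 3680 = -3725$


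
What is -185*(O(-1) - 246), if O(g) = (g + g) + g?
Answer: 46065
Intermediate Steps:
O(g) = 3*g (O(g) = 2*g + g = 3*g)
-185*(O(-1) - 246) = -185*(3*(-1) - 246) = -185*(-3 - 246) = -185*(-249) = 46065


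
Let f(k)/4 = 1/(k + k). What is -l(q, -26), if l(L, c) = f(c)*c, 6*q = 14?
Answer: -2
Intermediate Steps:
f(k) = 2/k (f(k) = 4/(k + k) = 4/((2*k)) = 4*(1/(2*k)) = 2/k)
q = 7/3 (q = (1/6)*14 = 7/3 ≈ 2.3333)
l(L, c) = 2 (l(L, c) = (2/c)*c = 2)
-l(q, -26) = -1*2 = -2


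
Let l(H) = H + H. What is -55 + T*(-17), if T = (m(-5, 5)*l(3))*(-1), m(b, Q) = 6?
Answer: 557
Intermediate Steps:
l(H) = 2*H
T = -36 (T = (6*(2*3))*(-1) = (6*6)*(-1) = 36*(-1) = -36)
-55 + T*(-17) = -55 - 36*(-17) = -55 + 612 = 557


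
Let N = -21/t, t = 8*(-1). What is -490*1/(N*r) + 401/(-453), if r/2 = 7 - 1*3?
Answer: -3657/151 ≈ -24.219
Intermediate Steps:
t = -8
N = 21/8 (N = -21/(-8) = -21*(-1/8) = 21/8 ≈ 2.6250)
r = 8 (r = 2*(7 - 1*3) = 2*(7 - 3) = 2*4 = 8)
-490*1/(N*r) + 401/(-453) = -490/((21/8)*8) + 401/(-453) = -490/21 + 401*(-1/453) = -490*1/21 - 401/453 = -70/3 - 401/453 = -3657/151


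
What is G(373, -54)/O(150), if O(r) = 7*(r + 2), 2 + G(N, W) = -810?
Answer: -29/38 ≈ -0.76316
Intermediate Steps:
G(N, W) = -812 (G(N, W) = -2 - 810 = -812)
O(r) = 14 + 7*r (O(r) = 7*(2 + r) = 14 + 7*r)
G(373, -54)/O(150) = -812/(14 + 7*150) = -812/(14 + 1050) = -812/1064 = -812*1/1064 = -29/38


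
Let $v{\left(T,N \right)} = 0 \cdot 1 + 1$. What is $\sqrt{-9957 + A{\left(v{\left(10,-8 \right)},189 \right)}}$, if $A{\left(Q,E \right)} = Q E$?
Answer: $2 i \sqrt{2442} \approx 98.833 i$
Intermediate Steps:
$v{\left(T,N \right)} = 1$ ($v{\left(T,N \right)} = 0 + 1 = 1$)
$A{\left(Q,E \right)} = E Q$
$\sqrt{-9957 + A{\left(v{\left(10,-8 \right)},189 \right)}} = \sqrt{-9957 + 189 \cdot 1} = \sqrt{-9957 + 189} = \sqrt{-9768} = 2 i \sqrt{2442}$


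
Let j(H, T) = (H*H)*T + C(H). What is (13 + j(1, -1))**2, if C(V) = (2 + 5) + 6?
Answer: 625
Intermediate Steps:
C(V) = 13 (C(V) = 7 + 6 = 13)
j(H, T) = 13 + T*H**2 (j(H, T) = (H*H)*T + 13 = H**2*T + 13 = T*H**2 + 13 = 13 + T*H**2)
(13 + j(1, -1))**2 = (13 + (13 - 1*1**2))**2 = (13 + (13 - 1*1))**2 = (13 + (13 - 1))**2 = (13 + 12)**2 = 25**2 = 625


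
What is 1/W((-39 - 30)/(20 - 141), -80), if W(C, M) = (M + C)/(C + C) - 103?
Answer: -138/23825 ≈ -0.0057922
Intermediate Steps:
W(C, M) = -103 + (C + M)/(2*C) (W(C, M) = (C + M)/((2*C)) - 103 = (C + M)*(1/(2*C)) - 103 = (C + M)/(2*C) - 103 = -103 + (C + M)/(2*C))
1/W((-39 - 30)/(20 - 141), -80) = 1/((-80 - 205*(-39 - 30)/(20 - 141))/(2*(((-39 - 30)/(20 - 141))))) = 1/((-80 - (-14145)/(-121))/(2*((-69/(-121))))) = 1/((-80 - (-14145)*(-1)/121)/(2*((-69*(-1/121))))) = 1/((-80 - 205*69/121)/(2*(69/121))) = 1/((½)*(121/69)*(-80 - 14145/121)) = 1/((½)*(121/69)*(-23825/121)) = 1/(-23825/138) = -138/23825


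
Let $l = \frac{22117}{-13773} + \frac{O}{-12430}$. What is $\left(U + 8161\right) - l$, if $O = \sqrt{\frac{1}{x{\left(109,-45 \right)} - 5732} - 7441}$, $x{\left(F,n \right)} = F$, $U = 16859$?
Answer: $\frac{344622577}{13773} + \frac{i \sqrt{58817625878}}{34946945} \approx 25022.0 + 0.0069398 i$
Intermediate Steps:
$O = \frac{2 i \sqrt{58817625878}}{5623}$ ($O = \sqrt{\frac{1}{109 - 5732} - 7441} = \sqrt{\frac{1}{-5623} - 7441} = \sqrt{- \frac{1}{5623} - 7441} = \sqrt{- \frac{41840744}{5623}} = \frac{2 i \sqrt{58817625878}}{5623} \approx 86.261 i$)
$l = - \frac{22117}{13773} - \frac{i \sqrt{58817625878}}{34946945}$ ($l = \frac{22117}{-13773} + \frac{\frac{2}{5623} i \sqrt{58817625878}}{-12430} = 22117 \left(- \frac{1}{13773}\right) + \frac{2 i \sqrt{58817625878}}{5623} \left(- \frac{1}{12430}\right) = - \frac{22117}{13773} - \frac{i \sqrt{58817625878}}{34946945} \approx -1.6058 - 0.0069398 i$)
$\left(U + 8161\right) - l = \left(16859 + 8161\right) - \left(- \frac{22117}{13773} - \frac{i \sqrt{58817625878}}{34946945}\right) = 25020 + \left(\frac{22117}{13773} + \frac{i \sqrt{58817625878}}{34946945}\right) = \frac{344622577}{13773} + \frac{i \sqrt{58817625878}}{34946945}$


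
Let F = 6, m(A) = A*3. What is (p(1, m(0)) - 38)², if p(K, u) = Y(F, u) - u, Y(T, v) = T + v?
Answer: 1024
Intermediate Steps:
m(A) = 3*A
p(K, u) = 6 (p(K, u) = (6 + u) - u = 6)
(p(1, m(0)) - 38)² = (6 - 38)² = (-32)² = 1024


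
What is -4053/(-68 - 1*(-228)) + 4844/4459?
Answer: -2471041/101920 ≈ -24.245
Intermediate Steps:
-4053/(-68 - 1*(-228)) + 4844/4459 = -4053/(-68 + 228) + 4844*(1/4459) = -4053/160 + 692/637 = -2471041/101920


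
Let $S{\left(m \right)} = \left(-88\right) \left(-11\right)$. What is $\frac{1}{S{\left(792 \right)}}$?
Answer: $\frac{1}{968} \approx 0.0010331$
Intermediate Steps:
$S{\left(m \right)} = 968$
$\frac{1}{S{\left(792 \right)}} = \frac{1}{968}$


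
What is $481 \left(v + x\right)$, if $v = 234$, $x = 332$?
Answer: $272246$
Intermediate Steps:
$481 \left(v + x\right) = 481 \left(234 + 332\right) = 481 \cdot 566 = 272246$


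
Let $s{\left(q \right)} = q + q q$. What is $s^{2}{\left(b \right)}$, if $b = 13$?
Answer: $33124$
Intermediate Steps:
$s{\left(q \right)} = q + q^{2}$
$s^{2}{\left(b \right)} = \left(13 \left(1 + 13\right)\right)^{2} = \left(13 \cdot 14\right)^{2} = 182^{2} = 33124$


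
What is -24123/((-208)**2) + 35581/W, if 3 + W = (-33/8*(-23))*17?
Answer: 12004330955/557197056 ≈ 21.544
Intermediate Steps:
W = 12879/8 (W = -3 + (-33/8*(-23))*17 = -3 + (-33*1/8*(-23))*17 = -3 - 33/8*(-23)*17 = -3 + (759/8)*17 = -3 + 12903/8 = 12879/8 ≈ 1609.9)
-24123/((-208)**2) + 35581/W = -24123/((-208)**2) + 35581/(12879/8) = -24123/43264 + 35581*(8/12879) = -24123*1/43264 + 284648/12879 = -24123/43264 + 284648/12879 = 12004330955/557197056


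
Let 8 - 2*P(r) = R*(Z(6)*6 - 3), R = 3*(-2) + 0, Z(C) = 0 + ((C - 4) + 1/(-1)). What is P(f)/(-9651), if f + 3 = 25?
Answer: -13/9651 ≈ -0.0013470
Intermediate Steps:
f = 22 (f = -3 + 25 = 22)
Z(C) = -5 + C (Z(C) = 0 + ((-4 + C) - 1) = 0 + (-5 + C) = -5 + C)
R = -6 (R = -6 + 0 = -6)
P(r) = 13 (P(r) = 4 - (-3)*((-5 + 6)*6 - 3) = 4 - (-3)*(1*6 - 3) = 4 - (-3)*(6 - 3) = 4 - (-3)*3 = 4 - ½*(-18) = 4 + 9 = 13)
P(f)/(-9651) = 13/(-9651) = 13*(-1/9651) = -13/9651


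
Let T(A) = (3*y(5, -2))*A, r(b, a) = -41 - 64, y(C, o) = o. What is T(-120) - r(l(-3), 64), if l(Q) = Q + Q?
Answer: 825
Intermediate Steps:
l(Q) = 2*Q
r(b, a) = -105
T(A) = -6*A (T(A) = (3*(-2))*A = -6*A)
T(-120) - r(l(-3), 64) = -6*(-120) - 1*(-105) = 720 + 105 = 825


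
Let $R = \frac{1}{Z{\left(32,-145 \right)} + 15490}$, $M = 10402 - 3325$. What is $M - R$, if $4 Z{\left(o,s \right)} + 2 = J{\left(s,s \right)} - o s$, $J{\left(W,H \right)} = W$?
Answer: $\frac{470287877}{66453} \approx 7077.0$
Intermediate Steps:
$Z{\left(o,s \right)} = - \frac{1}{2} + \frac{s}{4} - \frac{o s}{4}$ ($Z{\left(o,s \right)} = - \frac{1}{2} + \frac{s - o s}{4} = - \frac{1}{2} - \left(- \frac{s}{4} + \frac{o s}{4}\right) = - \frac{1}{2} + \frac{s}{4} - \frac{o s}{4}$)
$M = 7077$ ($M = 10402 - 3325 = 7077$)
$R = \frac{4}{66453}$ ($R = \frac{1}{\left(- \frac{1}{2} + \frac{1}{4} \left(-145\right) - 8 \left(-145\right)\right) + 15490} = \frac{1}{\left(- \frac{1}{2} - \frac{145}{4} + 1160\right) + 15490} = \frac{1}{\frac{4493}{4} + 15490} = \frac{1}{\frac{66453}{4}} = \frac{4}{66453} \approx 6.0193 \cdot 10^{-5}$)
$M - R = 7077 - \frac{4}{66453} = \frac{470287877}{66453}$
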